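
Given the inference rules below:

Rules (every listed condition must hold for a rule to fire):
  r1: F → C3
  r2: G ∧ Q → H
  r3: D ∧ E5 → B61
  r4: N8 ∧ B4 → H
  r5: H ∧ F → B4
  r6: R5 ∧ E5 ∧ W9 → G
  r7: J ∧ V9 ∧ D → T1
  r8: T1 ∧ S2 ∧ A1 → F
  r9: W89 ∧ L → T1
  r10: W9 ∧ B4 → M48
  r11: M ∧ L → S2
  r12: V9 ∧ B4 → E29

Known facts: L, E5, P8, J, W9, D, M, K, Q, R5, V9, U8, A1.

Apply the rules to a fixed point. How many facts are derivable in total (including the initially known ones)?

23

Round 1 — r3, r6, r7, r11, derive B61, G, T1, S2.
Round 2 — r2, r8, derive H, F.
Round 3 — r1, r5, derive C3, B4.
Round 4 — r10, r12, derive M48, E29.
Closure: {A1, B4, B61, C3, D, E29, E5, F, G, H, J, K, L, M, M48, P8, Q, R5, S2, T1, U8, V9, W9} — 23 facts.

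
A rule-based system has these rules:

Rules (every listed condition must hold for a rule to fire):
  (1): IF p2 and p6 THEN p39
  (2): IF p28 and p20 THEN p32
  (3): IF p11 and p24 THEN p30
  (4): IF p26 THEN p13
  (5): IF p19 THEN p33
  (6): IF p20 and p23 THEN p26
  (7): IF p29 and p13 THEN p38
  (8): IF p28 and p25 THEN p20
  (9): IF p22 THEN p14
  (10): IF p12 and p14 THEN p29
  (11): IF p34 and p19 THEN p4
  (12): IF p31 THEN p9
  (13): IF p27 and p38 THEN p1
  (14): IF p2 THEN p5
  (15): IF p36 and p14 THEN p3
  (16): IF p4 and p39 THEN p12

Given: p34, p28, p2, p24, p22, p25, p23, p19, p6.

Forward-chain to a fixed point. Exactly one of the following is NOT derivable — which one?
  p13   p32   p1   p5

Round 1 fires (1), (5), (8), (9), (11), (14), giving p39, p33, p20, p14, p4, p5.
Round 2 fires (2), (6), (16), giving p32, p26, p12.
Round 3 fires (4), (10), giving p13, p29.
Round 4 fires (7), giving p38.
Derived: p5 (round 1), p13 (round 3), p32 (round 2). p1 never appears in any round.

p1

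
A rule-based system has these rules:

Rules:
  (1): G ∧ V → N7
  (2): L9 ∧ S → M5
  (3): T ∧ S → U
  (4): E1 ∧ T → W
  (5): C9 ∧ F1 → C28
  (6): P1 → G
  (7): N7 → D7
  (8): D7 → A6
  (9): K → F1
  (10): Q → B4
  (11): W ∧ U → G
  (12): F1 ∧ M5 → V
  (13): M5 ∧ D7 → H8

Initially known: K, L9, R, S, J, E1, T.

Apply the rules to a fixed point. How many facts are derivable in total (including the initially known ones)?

Round 1 fires (2), (3), (4), (9), giving M5, U, W, F1.
Round 2 fires (11), (12), giving G, V.
Round 3 fires (1), giving N7.
Round 4 fires (7), giving D7.
Round 5 fires (8), (13), giving A6, H8.
Closure: {A6, D7, E1, F1, G, H8, J, K, L9, M5, N7, R, S, T, U, V, W} — 17 facts.

17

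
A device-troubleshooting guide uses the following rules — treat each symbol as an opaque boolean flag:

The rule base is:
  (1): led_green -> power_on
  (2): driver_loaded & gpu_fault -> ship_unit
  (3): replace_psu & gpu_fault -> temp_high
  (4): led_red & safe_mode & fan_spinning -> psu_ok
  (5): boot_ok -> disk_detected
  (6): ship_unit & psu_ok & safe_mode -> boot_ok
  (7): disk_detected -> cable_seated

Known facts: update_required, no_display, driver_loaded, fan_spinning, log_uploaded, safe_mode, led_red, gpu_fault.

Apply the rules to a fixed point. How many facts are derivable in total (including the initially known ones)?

13

[1] (2) [driver_loaded & gpu_fault -> ship_unit]; (4) [led_red & safe_mode & fan_spinning -> psu_ok]. ⇒ new: ship_unit, psu_ok.
[2] (6) [ship_unit & psu_ok & safe_mode -> boot_ok]. ⇒ new: boot_ok.
[3] (5) [boot_ok -> disk_detected]. ⇒ new: disk_detected.
[4] (7) [disk_detected -> cable_seated]. ⇒ new: cable_seated.
Closure: {boot_ok, cable_seated, disk_detected, driver_loaded, fan_spinning, gpu_fault, led_red, log_uploaded, no_display, psu_ok, safe_mode, ship_unit, update_required} — 13 facts.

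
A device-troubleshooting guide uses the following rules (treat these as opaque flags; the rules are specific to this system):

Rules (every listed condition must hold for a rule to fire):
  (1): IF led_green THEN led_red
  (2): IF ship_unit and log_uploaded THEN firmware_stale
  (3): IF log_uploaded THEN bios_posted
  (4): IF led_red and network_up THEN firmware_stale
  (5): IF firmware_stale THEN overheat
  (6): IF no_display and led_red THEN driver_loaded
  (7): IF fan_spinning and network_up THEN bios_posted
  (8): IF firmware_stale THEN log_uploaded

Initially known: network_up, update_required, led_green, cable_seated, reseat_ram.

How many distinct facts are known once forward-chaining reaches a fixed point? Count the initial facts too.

10

Round 1: (1) [IF led_green THEN led_red]. New: led_red.
Round 2: (4) [IF led_red and network_up THEN firmware_stale]. New: firmware_stale.
Round 3: (5) [IF firmware_stale THEN overheat]; (8) [IF firmware_stale THEN log_uploaded]. New: overheat, log_uploaded.
Round 4: (3) [IF log_uploaded THEN bios_posted]. New: bios_posted.
Closure: {bios_posted, cable_seated, firmware_stale, led_green, led_red, log_uploaded, network_up, overheat, reseat_ram, update_required} — 10 facts.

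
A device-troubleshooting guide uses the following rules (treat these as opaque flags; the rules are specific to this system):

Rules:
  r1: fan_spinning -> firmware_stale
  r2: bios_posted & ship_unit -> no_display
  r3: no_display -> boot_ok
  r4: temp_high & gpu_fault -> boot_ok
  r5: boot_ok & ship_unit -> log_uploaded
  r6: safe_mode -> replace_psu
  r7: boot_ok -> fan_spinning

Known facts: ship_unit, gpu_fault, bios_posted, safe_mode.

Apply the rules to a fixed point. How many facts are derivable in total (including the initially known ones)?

Round 1: r2 [bios_posted & ship_unit -> no_display]; r6 [safe_mode -> replace_psu]. New: no_display, replace_psu.
Round 2: r3 [no_display -> boot_ok]. New: boot_ok.
Round 3: r5 [boot_ok & ship_unit -> log_uploaded]; r7 [boot_ok -> fan_spinning]. New: log_uploaded, fan_spinning.
Round 4: r1 [fan_spinning -> firmware_stale]. New: firmware_stale.
Closure: {bios_posted, boot_ok, fan_spinning, firmware_stale, gpu_fault, log_uploaded, no_display, replace_psu, safe_mode, ship_unit} — 10 facts.

10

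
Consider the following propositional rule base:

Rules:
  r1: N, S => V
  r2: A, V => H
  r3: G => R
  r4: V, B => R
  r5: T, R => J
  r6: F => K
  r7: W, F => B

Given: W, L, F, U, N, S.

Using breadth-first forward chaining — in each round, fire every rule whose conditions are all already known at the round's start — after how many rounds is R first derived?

2

Round 1: r1 [N, S => V]; r6 [F => K]; r7 [W, F => B]. Adds V, K, B.
Round 2: r4 [V, B => R]. Adds R.
R first appears in round 2.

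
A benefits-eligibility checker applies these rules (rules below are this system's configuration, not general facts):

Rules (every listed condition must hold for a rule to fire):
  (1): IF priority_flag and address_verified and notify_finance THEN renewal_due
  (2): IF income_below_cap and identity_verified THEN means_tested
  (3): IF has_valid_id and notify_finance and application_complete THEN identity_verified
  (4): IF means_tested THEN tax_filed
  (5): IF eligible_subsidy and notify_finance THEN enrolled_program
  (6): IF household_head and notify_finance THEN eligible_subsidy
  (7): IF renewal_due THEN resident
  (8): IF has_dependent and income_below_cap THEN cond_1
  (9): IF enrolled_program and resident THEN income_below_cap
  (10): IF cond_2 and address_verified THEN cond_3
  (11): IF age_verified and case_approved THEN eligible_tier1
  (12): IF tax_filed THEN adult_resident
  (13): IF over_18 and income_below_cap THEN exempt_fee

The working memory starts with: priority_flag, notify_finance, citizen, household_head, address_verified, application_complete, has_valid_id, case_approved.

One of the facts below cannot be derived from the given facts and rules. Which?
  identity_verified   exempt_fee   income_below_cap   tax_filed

exempt_fee

[1] (1) [IF priority_flag and address_verified and notify_finance THEN renewal_due]; (3) [IF has_valid_id and notify_finance and application_complete THEN identity_verified]; (6) [IF household_head and notify_finance THEN eligible_subsidy]. ⇒ new: renewal_due, identity_verified, eligible_subsidy.
[2] (5) [IF eligible_subsidy and notify_finance THEN enrolled_program]; (7) [IF renewal_due THEN resident]. ⇒ new: enrolled_program, resident.
[3] (9) [IF enrolled_program and resident THEN income_below_cap]. ⇒ new: income_below_cap.
[4] (2) [IF income_below_cap and identity_verified THEN means_tested]. ⇒ new: means_tested.
[5] (4) [IF means_tested THEN tax_filed]. ⇒ new: tax_filed.
[6] (12) [IF tax_filed THEN adult_resident]. ⇒ new: adult_resident.
Derived: income_below_cap (round 3), tax_filed (round 5), identity_verified (round 1). exempt_fee never appears in any round.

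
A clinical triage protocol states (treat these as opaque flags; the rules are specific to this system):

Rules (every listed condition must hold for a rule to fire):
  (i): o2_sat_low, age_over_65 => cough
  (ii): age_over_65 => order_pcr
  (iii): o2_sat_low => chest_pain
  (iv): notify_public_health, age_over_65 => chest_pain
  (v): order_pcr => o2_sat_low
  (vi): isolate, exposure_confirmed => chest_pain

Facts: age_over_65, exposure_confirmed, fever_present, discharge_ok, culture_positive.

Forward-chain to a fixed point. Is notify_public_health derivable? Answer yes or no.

no

Round 1: (ii) [age_over_65 => order_pcr]. Adds order_pcr.
Round 2: (v) [order_pcr => o2_sat_low]. Adds o2_sat_low.
Round 3: (i) [o2_sat_low, age_over_65 => cough]; (iii) [o2_sat_low => chest_pain]. Adds cough, chest_pain.
Fixed point reached. No rule has notify_public_health as a consequent, and it is not given.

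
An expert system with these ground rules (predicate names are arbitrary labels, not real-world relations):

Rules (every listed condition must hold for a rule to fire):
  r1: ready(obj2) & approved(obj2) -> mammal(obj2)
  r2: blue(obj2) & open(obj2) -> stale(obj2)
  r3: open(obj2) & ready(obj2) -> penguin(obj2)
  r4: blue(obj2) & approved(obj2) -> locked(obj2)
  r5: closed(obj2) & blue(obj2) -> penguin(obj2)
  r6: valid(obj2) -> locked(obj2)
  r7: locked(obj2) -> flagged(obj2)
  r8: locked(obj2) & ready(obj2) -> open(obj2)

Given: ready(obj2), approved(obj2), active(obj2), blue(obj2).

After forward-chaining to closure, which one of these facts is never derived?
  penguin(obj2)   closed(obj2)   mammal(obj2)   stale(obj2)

closed(obj2)

Round 1 — r1, r4, derive mammal(obj2), locked(obj2).
Round 2 — r7, r8, derive flagged(obj2), open(obj2).
Round 3 — r2, r3, derive stale(obj2), penguin(obj2).
Derived: mammal(obj2) (round 1), penguin(obj2) (round 3), stale(obj2) (round 3). closed(obj2) never appears in any round.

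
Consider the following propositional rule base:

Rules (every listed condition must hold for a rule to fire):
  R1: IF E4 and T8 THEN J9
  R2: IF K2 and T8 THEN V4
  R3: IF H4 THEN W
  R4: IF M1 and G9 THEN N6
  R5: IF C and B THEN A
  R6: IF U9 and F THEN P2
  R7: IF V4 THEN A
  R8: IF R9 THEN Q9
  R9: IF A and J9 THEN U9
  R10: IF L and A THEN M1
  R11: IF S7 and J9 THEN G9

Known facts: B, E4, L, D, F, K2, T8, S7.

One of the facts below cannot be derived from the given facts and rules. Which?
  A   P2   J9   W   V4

W

Round 1 — R1, R2, derive J9, V4.
Round 2 — R7, R11, derive A, G9.
Round 3 — R9, R10, derive U9, M1.
Round 4 — R4, R6, derive N6, P2.
Derived: A (round 2), V4 (round 1), P2 (round 4), J9 (round 1). W never appears in any round.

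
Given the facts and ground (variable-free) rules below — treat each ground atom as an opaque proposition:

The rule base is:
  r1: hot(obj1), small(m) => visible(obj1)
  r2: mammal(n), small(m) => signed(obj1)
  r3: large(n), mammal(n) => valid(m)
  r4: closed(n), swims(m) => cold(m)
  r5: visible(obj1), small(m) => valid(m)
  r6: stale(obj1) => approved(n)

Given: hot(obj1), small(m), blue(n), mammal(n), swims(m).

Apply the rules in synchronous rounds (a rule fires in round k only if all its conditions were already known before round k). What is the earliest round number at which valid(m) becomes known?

Round 1: r1 [hot(obj1), small(m) => visible(obj1)]; r2 [mammal(n), small(m) => signed(obj1)]. Adds visible(obj1), signed(obj1).
Round 2: r5 [visible(obj1), small(m) => valid(m)]. Adds valid(m).
valid(m) first appears in round 2.

2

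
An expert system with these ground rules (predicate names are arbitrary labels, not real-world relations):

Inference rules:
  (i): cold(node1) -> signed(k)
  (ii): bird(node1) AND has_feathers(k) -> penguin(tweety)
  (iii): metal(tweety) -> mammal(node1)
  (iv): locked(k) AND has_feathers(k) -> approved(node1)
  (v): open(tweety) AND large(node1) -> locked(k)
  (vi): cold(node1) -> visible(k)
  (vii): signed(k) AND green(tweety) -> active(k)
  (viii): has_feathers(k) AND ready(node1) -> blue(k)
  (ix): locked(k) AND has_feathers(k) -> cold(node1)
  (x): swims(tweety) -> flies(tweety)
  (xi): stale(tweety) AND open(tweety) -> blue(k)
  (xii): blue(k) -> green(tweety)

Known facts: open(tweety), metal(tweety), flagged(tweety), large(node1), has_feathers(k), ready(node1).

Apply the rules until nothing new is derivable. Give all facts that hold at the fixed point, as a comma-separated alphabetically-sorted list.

Round 1 fires (iii), (v), (viii), giving mammal(node1), locked(k), blue(k).
Round 2 fires (iv), (ix), (xii), giving approved(node1), cold(node1), green(tweety).
Round 3 fires (i), (vi), giving signed(k), visible(k).
Round 4 fires (vii), giving active(k).

active(k), approved(node1), blue(k), cold(node1), flagged(tweety), green(tweety), has_feathers(k), large(node1), locked(k), mammal(node1), metal(tweety), open(tweety), ready(node1), signed(k), visible(k)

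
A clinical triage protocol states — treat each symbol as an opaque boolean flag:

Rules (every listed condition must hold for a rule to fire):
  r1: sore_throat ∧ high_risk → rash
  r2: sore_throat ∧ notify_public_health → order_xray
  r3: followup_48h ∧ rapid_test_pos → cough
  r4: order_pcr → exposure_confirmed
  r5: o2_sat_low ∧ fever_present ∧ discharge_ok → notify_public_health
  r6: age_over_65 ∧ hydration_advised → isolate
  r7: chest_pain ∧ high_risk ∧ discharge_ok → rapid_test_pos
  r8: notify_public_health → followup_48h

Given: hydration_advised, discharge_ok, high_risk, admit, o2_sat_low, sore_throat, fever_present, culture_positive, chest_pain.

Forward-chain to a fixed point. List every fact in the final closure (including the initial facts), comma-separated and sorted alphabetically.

admit, chest_pain, cough, culture_positive, discharge_ok, fever_present, followup_48h, high_risk, hydration_advised, notify_public_health, o2_sat_low, order_xray, rapid_test_pos, rash, sore_throat

Round 1 — r1, r5, r7, derive rash, notify_public_health, rapid_test_pos.
Round 2 — r2, r8, derive order_xray, followup_48h.
Round 3 — r3, derive cough.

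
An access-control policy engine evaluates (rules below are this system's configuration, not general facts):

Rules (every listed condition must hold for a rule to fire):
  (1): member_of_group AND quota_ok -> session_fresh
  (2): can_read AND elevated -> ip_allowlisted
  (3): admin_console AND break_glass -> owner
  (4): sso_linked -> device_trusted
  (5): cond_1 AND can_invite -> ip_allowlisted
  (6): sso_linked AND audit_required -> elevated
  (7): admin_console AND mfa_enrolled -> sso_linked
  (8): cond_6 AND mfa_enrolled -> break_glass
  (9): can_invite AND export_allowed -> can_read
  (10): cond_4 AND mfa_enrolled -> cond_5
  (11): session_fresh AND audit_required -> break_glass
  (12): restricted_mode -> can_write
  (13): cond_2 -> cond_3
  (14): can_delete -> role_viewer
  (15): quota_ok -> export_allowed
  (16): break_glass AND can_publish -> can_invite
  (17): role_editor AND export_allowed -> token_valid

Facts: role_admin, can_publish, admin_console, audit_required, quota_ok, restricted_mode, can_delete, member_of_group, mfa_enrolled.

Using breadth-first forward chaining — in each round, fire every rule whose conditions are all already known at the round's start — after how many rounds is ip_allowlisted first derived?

5

[1] (1) [member_of_group AND quota_ok -> session_fresh]; (7) [admin_console AND mfa_enrolled -> sso_linked]; (12) [restricted_mode -> can_write]; (14) [can_delete -> role_viewer]; (15) [quota_ok -> export_allowed]. ⇒ new: session_fresh, sso_linked, can_write, role_viewer, export_allowed.
[2] (4) [sso_linked -> device_trusted]; (6) [sso_linked AND audit_required -> elevated]; (11) [session_fresh AND audit_required -> break_glass]. ⇒ new: device_trusted, elevated, break_glass.
[3] (3) [admin_console AND break_glass -> owner]; (16) [break_glass AND can_publish -> can_invite]. ⇒ new: owner, can_invite.
[4] (9) [can_invite AND export_allowed -> can_read]. ⇒ new: can_read.
[5] (2) [can_read AND elevated -> ip_allowlisted]. ⇒ new: ip_allowlisted.
ip_allowlisted first appears in round 5.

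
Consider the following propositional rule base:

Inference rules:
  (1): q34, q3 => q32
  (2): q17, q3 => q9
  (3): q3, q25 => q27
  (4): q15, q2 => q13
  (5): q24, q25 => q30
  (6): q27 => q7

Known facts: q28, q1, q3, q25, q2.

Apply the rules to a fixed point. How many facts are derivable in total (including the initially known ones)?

[1] (3) [q3, q25 => q27]. ⇒ new: q27.
[2] (6) [q27 => q7]. ⇒ new: q7.
Closure: {q1, q2, q25, q27, q28, q3, q7} — 7 facts.

7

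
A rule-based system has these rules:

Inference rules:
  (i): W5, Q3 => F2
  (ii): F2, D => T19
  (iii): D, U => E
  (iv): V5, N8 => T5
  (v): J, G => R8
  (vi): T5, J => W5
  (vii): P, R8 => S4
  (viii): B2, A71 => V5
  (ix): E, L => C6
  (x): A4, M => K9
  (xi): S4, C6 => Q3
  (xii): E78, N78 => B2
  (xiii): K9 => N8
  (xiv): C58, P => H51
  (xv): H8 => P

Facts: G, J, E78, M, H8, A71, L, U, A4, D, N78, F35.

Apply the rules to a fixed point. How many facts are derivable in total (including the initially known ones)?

Round 1 — (iii), (v), (x), (xii), (xv), derive E, R8, K9, B2, P.
Round 2 — (vii), (viii), (ix), (xiii), derive S4, V5, C6, N8.
Round 3 — (iv), (xi), derive T5, Q3.
Round 4 — (vi), derive W5.
Round 5 — (i), derive F2.
Round 6 — (ii), derive T19.
Closure: {A4, A71, B2, C6, D, E, E78, F2, F35, G, H8, J, K9, L, M, N78, N8, P, Q3, R8, S4, T19, T5, U, V5, W5} — 26 facts.

26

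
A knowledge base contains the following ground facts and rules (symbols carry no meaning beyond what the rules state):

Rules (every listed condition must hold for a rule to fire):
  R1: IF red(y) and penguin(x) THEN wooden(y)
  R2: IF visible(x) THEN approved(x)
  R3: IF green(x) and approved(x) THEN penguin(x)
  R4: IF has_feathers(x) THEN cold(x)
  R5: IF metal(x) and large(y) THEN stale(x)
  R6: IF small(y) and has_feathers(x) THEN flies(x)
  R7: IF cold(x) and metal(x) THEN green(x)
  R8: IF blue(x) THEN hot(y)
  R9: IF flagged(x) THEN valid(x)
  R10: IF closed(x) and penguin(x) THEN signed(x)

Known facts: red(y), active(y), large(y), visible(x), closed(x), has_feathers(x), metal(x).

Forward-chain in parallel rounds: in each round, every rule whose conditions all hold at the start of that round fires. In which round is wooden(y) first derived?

Round 1 fires R2, R4, R5, giving approved(x), cold(x), stale(x).
Round 2 fires R7, giving green(x).
Round 3 fires R3, giving penguin(x).
Round 4 fires R1, R10, giving wooden(y), signed(x).
wooden(y) first appears in round 4.

4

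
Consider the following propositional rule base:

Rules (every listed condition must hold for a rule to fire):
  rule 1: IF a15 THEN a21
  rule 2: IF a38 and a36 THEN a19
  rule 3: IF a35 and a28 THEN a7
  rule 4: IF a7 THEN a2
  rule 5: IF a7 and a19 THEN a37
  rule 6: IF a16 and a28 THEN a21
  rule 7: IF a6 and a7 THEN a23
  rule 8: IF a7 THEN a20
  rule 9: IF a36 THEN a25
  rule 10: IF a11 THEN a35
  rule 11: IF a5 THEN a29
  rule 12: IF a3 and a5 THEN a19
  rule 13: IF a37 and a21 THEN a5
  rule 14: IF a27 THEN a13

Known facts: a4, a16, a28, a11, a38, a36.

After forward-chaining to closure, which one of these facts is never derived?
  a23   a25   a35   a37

Round 1 — rule 2, rule 6, rule 9, rule 10, derive a19, a21, a25, a35.
Round 2 — rule 3, derive a7.
Round 3 — rule 4, rule 5, rule 8, derive a2, a37, a20.
Round 4 — rule 13, derive a5.
Round 5 — rule 11, derive a29.
Derived: a35 (round 1), a37 (round 3), a25 (round 1). a23 never appears in any round.

a23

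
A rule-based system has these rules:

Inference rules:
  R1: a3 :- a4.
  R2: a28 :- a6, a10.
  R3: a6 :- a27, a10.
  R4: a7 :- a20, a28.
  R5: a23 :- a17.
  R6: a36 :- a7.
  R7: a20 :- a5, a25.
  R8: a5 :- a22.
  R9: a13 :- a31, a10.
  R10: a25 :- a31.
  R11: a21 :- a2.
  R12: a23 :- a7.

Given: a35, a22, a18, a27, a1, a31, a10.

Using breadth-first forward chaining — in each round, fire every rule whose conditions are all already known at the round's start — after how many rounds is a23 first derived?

Round 1 — R3, R8, R9, R10, derive a6, a5, a13, a25.
Round 2 — R2, R7, derive a28, a20.
Round 3 — R4, derive a7.
Round 4 — R6, R12, derive a36, a23.
a23 first appears in round 4.

4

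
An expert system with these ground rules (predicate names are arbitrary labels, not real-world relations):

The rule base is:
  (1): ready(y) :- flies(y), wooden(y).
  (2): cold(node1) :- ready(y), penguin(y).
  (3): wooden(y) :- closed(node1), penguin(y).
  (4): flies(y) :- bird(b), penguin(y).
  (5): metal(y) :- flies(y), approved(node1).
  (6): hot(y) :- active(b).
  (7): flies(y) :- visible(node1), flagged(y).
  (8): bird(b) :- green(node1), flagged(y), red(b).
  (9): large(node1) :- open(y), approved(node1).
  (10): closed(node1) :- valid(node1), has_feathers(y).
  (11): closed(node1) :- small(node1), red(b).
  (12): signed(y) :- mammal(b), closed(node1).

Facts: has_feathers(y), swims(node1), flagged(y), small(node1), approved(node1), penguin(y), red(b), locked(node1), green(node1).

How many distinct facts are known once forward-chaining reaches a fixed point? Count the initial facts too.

Round 1: (8) [bird(b) :- green(node1), flagged(y), red(b).]; (11) [closed(node1) :- small(node1), red(b).]. New: bird(b), closed(node1).
Round 2: (3) [wooden(y) :- closed(node1), penguin(y).]; (4) [flies(y) :- bird(b), penguin(y).]. New: wooden(y), flies(y).
Round 3: (1) [ready(y) :- flies(y), wooden(y).]; (5) [metal(y) :- flies(y), approved(node1).]. New: ready(y), metal(y).
Round 4: (2) [cold(node1) :- ready(y), penguin(y).]. New: cold(node1).
Closure: {approved(node1), bird(b), closed(node1), cold(node1), flagged(y), flies(y), green(node1), has_feathers(y), locked(node1), metal(y), penguin(y), ready(y), red(b), small(node1), swims(node1), wooden(y)} — 16 facts.

16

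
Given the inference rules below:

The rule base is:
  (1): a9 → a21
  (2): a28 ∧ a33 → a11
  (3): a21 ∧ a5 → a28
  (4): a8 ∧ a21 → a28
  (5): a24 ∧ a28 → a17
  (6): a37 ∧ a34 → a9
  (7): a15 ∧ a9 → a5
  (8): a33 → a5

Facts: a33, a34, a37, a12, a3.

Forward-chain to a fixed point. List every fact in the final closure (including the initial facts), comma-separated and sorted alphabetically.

Round 1 fires (6), (8), giving a9, a5.
Round 2 fires (1), giving a21.
Round 3 fires (3), giving a28.
Round 4 fires (2), giving a11.

a11, a12, a21, a28, a3, a33, a34, a37, a5, a9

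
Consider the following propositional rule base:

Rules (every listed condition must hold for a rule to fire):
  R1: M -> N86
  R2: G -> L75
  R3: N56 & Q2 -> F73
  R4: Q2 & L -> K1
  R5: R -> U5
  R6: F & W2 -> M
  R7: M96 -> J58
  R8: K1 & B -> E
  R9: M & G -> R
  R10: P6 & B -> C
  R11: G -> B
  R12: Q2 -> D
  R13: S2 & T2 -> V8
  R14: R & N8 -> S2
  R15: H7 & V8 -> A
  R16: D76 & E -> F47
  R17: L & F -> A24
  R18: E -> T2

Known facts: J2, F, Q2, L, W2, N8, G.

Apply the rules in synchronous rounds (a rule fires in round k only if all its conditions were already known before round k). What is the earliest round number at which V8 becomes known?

4

Round 1: R2 [G -> L75]; R4 [Q2 & L -> K1]; R6 [F & W2 -> M]; R11 [G -> B]; R12 [Q2 -> D]; R17 [L & F -> A24]. New: L75, K1, M, B, D, A24.
Round 2: R1 [M -> N86]; R8 [K1 & B -> E]; R9 [M & G -> R]. New: N86, E, R.
Round 3: R5 [R -> U5]; R14 [R & N8 -> S2]; R18 [E -> T2]. New: U5, S2, T2.
Round 4: R13 [S2 & T2 -> V8]. New: V8.
V8 first appears in round 4.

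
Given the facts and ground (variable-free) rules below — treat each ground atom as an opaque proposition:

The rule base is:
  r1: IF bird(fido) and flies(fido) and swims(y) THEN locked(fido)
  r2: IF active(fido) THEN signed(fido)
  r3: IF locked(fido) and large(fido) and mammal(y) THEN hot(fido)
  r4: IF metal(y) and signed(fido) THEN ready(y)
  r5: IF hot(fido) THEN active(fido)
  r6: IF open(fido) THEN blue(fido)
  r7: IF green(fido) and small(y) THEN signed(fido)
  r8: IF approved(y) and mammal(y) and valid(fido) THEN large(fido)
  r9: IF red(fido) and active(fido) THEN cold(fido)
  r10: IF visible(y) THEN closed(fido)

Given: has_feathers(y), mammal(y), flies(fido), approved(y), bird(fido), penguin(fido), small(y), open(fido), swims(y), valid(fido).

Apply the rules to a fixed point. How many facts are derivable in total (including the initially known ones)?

Round 1: r1 [IF bird(fido) and flies(fido) and swims(y) THEN locked(fido)]; r6 [IF open(fido) THEN blue(fido)]; r8 [IF approved(y) and mammal(y) and valid(fido) THEN large(fido)]. Adds locked(fido), blue(fido), large(fido).
Round 2: r3 [IF locked(fido) and large(fido) and mammal(y) THEN hot(fido)]. Adds hot(fido).
Round 3: r5 [IF hot(fido) THEN active(fido)]. Adds active(fido).
Round 4: r2 [IF active(fido) THEN signed(fido)]. Adds signed(fido).
Closure: {active(fido), approved(y), bird(fido), blue(fido), flies(fido), has_feathers(y), hot(fido), large(fido), locked(fido), mammal(y), open(fido), penguin(fido), signed(fido), small(y), swims(y), valid(fido)} — 16 facts.

16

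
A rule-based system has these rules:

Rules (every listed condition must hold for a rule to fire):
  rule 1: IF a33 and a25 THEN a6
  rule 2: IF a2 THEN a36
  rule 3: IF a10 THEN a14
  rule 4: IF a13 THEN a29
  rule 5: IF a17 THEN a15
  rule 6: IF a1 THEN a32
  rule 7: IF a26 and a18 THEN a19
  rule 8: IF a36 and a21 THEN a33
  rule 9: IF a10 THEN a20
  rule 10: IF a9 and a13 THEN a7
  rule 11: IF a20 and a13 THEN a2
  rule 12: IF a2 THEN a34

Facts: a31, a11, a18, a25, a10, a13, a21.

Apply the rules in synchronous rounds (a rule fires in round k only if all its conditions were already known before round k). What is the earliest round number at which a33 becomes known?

4

Round 1: rule 3 [IF a10 THEN a14]; rule 4 [IF a13 THEN a29]; rule 9 [IF a10 THEN a20]. Adds a14, a29, a20.
Round 2: rule 11 [IF a20 and a13 THEN a2]. Adds a2.
Round 3: rule 2 [IF a2 THEN a36]; rule 12 [IF a2 THEN a34]. Adds a36, a34.
Round 4: rule 8 [IF a36 and a21 THEN a33]. Adds a33.
a33 first appears in round 4.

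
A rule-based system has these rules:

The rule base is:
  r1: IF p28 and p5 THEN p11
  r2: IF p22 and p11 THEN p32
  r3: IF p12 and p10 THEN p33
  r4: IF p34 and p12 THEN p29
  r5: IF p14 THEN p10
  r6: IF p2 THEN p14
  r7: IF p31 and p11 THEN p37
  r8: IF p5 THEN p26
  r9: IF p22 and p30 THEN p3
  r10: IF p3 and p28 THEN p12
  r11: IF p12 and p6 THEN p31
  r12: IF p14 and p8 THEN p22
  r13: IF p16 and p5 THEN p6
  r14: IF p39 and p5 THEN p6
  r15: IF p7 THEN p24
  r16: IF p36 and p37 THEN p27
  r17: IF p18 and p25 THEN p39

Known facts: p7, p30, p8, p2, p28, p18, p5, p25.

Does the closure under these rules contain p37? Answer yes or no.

yes

Round 1 fires r1, r6, r8, r15, r17, giving p11, p14, p26, p24, p39.
Round 2 fires r5, r12, r14, giving p10, p22, p6.
Round 3 fires r2, r9, giving p32, p3.
Round 4 fires r10, giving p12.
Round 5 fires r3, r11, giving p33, p31.
Round 6 fires r7, giving p37.
p37 appears in round 6, so it is derivable.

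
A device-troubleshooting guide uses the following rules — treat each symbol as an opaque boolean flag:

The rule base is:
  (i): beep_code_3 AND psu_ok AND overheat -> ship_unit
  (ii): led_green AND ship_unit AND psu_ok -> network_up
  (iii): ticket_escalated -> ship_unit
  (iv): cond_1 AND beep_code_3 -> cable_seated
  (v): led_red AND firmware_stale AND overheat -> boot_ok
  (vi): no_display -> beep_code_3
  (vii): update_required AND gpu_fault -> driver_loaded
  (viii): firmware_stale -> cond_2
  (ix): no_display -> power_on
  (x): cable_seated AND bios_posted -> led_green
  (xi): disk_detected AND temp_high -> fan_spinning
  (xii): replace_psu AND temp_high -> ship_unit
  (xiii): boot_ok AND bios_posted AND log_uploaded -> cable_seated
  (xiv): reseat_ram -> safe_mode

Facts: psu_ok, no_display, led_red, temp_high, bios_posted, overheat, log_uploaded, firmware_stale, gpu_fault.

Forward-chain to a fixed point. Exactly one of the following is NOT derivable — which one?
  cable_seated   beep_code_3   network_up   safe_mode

safe_mode

Round 1: (v) [led_red AND firmware_stale AND overheat -> boot_ok]; (vi) [no_display -> beep_code_3]; (viii) [firmware_stale -> cond_2]; (ix) [no_display -> power_on]. New: boot_ok, beep_code_3, cond_2, power_on.
Round 2: (i) [beep_code_3 AND psu_ok AND overheat -> ship_unit]; (xiii) [boot_ok AND bios_posted AND log_uploaded -> cable_seated]. New: ship_unit, cable_seated.
Round 3: (x) [cable_seated AND bios_posted -> led_green]. New: led_green.
Round 4: (ii) [led_green AND ship_unit AND psu_ok -> network_up]. New: network_up.
Derived: network_up (round 4), beep_code_3 (round 1), cable_seated (round 2). safe_mode never appears in any round.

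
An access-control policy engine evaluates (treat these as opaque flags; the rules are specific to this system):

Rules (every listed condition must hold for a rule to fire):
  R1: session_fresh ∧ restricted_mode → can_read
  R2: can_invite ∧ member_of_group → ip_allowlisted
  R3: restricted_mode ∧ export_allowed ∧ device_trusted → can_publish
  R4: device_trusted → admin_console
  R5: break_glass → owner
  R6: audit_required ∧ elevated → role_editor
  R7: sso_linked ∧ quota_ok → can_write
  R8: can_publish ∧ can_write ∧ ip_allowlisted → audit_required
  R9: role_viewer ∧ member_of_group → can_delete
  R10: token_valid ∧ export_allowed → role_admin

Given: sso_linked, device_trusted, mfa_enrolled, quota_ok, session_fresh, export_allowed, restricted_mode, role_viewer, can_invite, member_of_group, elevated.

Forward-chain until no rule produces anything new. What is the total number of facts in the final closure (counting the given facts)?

Round 1: R1 [session_fresh ∧ restricted_mode → can_read]; R2 [can_invite ∧ member_of_group → ip_allowlisted]; R3 [restricted_mode ∧ export_allowed ∧ device_trusted → can_publish]; R4 [device_trusted → admin_console]; R7 [sso_linked ∧ quota_ok → can_write]; R9 [role_viewer ∧ member_of_group → can_delete]. New: can_read, ip_allowlisted, can_publish, admin_console, can_write, can_delete.
Round 2: R8 [can_publish ∧ can_write ∧ ip_allowlisted → audit_required]. New: audit_required.
Round 3: R6 [audit_required ∧ elevated → role_editor]. New: role_editor.
Closure: {admin_console, audit_required, can_delete, can_invite, can_publish, can_read, can_write, device_trusted, elevated, export_allowed, ip_allowlisted, member_of_group, mfa_enrolled, quota_ok, restricted_mode, role_editor, role_viewer, session_fresh, sso_linked} — 19 facts.

19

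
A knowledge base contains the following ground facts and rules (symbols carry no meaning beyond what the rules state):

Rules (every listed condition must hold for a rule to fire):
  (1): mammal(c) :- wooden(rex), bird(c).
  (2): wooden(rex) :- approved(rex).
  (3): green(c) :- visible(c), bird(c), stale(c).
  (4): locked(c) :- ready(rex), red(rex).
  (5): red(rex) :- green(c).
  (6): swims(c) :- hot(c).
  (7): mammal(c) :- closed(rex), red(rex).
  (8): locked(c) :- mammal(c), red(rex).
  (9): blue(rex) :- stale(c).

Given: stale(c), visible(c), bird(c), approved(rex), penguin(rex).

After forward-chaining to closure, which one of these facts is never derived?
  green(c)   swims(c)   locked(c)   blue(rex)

Round 1: (2) [wooden(rex) :- approved(rex).]; (3) [green(c) :- visible(c), bird(c), stale(c).]; (9) [blue(rex) :- stale(c).]. Adds wooden(rex), green(c), blue(rex).
Round 2: (1) [mammal(c) :- wooden(rex), bird(c).]; (5) [red(rex) :- green(c).]. Adds mammal(c), red(rex).
Round 3: (8) [locked(c) :- mammal(c), red(rex).]. Adds locked(c).
Derived: locked(c) (round 3), blue(rex) (round 1), green(c) (round 1). swims(c) never appears in any round.

swims(c)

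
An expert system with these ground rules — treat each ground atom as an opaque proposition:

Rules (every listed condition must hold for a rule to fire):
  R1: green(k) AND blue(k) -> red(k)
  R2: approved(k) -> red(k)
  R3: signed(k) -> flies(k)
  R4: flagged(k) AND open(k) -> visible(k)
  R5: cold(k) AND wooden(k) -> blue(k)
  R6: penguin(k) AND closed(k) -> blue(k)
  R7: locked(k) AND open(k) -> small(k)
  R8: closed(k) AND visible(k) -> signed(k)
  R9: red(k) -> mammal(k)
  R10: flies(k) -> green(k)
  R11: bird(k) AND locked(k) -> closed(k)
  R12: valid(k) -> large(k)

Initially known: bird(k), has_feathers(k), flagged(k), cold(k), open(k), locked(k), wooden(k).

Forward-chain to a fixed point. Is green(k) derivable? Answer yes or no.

yes

Round 1: R4 [flagged(k) AND open(k) -> visible(k)]; R5 [cold(k) AND wooden(k) -> blue(k)]; R7 [locked(k) AND open(k) -> small(k)]; R11 [bird(k) AND locked(k) -> closed(k)]. New: visible(k), blue(k), small(k), closed(k).
Round 2: R8 [closed(k) AND visible(k) -> signed(k)]. New: signed(k).
Round 3: R3 [signed(k) -> flies(k)]. New: flies(k).
Round 4: R10 [flies(k) -> green(k)]. New: green(k).
Round 5: R1 [green(k) AND blue(k) -> red(k)]. New: red(k).
Round 6: R9 [red(k) -> mammal(k)]. New: mammal(k).
green(k) appears in round 4, so it is derivable.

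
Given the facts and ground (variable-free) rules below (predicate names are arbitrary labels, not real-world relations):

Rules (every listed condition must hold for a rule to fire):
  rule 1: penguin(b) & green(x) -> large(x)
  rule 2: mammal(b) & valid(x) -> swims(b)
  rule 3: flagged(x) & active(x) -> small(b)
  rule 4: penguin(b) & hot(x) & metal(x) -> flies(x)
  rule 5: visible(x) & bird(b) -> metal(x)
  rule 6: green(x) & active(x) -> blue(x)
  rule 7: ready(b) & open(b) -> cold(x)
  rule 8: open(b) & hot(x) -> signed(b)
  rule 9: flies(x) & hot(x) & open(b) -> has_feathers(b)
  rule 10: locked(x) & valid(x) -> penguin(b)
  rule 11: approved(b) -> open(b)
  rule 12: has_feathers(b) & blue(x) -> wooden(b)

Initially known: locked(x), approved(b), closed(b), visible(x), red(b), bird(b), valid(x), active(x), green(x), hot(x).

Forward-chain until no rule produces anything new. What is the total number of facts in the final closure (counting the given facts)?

19

Round 1: rule 5 [visible(x) & bird(b) -> metal(x)]; rule 6 [green(x) & active(x) -> blue(x)]; rule 10 [locked(x) & valid(x) -> penguin(b)]; rule 11 [approved(b) -> open(b)]. New: metal(x), blue(x), penguin(b), open(b).
Round 2: rule 1 [penguin(b) & green(x) -> large(x)]; rule 4 [penguin(b) & hot(x) & metal(x) -> flies(x)]; rule 8 [open(b) & hot(x) -> signed(b)]. New: large(x), flies(x), signed(b).
Round 3: rule 9 [flies(x) & hot(x) & open(b) -> has_feathers(b)]. New: has_feathers(b).
Round 4: rule 12 [has_feathers(b) & blue(x) -> wooden(b)]. New: wooden(b).
Closure: {active(x), approved(b), bird(b), blue(x), closed(b), flies(x), green(x), has_feathers(b), hot(x), large(x), locked(x), metal(x), open(b), penguin(b), red(b), signed(b), valid(x), visible(x), wooden(b)} — 19 facts.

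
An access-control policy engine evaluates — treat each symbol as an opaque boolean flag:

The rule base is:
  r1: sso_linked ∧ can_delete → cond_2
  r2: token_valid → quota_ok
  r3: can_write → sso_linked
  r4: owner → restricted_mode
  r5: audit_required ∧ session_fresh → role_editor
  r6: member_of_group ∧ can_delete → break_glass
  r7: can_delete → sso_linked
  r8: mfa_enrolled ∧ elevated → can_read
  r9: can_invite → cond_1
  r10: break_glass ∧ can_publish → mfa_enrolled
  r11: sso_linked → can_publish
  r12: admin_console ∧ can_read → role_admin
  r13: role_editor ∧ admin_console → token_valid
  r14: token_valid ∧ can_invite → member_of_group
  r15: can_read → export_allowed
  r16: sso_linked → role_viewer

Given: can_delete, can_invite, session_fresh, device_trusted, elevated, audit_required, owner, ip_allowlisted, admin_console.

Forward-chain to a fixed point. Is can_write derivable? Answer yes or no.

no

Round 1 — r4, r5, r7, r9, derive restricted_mode, role_editor, sso_linked, cond_1.
Round 2 — r1, r11, r13, r16, derive cond_2, can_publish, token_valid, role_viewer.
Round 3 — r2, r14, derive quota_ok, member_of_group.
Round 4 — r6, derive break_glass.
Round 5 — r10, derive mfa_enrolled.
Round 6 — r8, derive can_read.
Round 7 — r12, r15, derive role_admin, export_allowed.
Fixed point reached. No rule has can_write as a consequent, and it is not given.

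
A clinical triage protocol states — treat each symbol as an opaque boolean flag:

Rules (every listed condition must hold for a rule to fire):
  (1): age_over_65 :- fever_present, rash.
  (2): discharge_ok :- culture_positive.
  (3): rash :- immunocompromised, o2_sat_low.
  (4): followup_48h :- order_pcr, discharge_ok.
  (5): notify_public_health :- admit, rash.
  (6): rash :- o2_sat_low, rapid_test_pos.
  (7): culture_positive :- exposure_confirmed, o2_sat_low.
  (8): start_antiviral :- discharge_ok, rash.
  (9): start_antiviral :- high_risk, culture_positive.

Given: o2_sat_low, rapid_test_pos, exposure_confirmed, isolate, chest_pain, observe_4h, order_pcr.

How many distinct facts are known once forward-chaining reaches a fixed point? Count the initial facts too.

12

Round 1: (6) [rash :- o2_sat_low, rapid_test_pos.]; (7) [culture_positive :- exposure_confirmed, o2_sat_low.]. New: rash, culture_positive.
Round 2: (2) [discharge_ok :- culture_positive.]. New: discharge_ok.
Round 3: (4) [followup_48h :- order_pcr, discharge_ok.]; (8) [start_antiviral :- discharge_ok, rash.]. New: followup_48h, start_antiviral.
Closure: {chest_pain, culture_positive, discharge_ok, exposure_confirmed, followup_48h, isolate, o2_sat_low, observe_4h, order_pcr, rapid_test_pos, rash, start_antiviral} — 12 facts.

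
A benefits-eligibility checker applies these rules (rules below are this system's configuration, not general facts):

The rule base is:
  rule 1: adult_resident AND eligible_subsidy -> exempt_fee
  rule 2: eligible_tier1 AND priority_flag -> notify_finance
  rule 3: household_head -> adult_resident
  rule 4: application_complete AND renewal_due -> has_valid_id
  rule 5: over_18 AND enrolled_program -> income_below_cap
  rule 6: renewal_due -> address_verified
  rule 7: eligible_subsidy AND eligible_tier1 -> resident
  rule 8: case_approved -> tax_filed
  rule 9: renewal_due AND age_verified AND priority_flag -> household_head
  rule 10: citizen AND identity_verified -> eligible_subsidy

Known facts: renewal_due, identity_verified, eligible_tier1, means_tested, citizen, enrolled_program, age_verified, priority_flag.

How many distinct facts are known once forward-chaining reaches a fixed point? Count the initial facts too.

Round 1: rule 2 [eligible_tier1 AND priority_flag -> notify_finance]; rule 6 [renewal_due -> address_verified]; rule 9 [renewal_due AND age_verified AND priority_flag -> household_head]; rule 10 [citizen AND identity_verified -> eligible_subsidy]. New: notify_finance, address_verified, household_head, eligible_subsidy.
Round 2: rule 3 [household_head -> adult_resident]; rule 7 [eligible_subsidy AND eligible_tier1 -> resident]. New: adult_resident, resident.
Round 3: rule 1 [adult_resident AND eligible_subsidy -> exempt_fee]. New: exempt_fee.
Closure: {address_verified, adult_resident, age_verified, citizen, eligible_subsidy, eligible_tier1, enrolled_program, exempt_fee, household_head, identity_verified, means_tested, notify_finance, priority_flag, renewal_due, resident} — 15 facts.

15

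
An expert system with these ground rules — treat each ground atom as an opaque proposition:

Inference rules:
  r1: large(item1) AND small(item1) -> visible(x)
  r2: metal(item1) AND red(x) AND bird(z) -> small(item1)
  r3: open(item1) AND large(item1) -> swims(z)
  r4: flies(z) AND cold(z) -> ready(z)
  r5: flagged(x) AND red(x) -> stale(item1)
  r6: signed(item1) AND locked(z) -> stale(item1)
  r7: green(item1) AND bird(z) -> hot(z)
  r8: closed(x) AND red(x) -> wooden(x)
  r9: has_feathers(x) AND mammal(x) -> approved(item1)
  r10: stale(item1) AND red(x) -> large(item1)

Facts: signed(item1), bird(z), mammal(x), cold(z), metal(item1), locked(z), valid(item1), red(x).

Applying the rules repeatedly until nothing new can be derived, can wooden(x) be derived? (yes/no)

Round 1 — r2, r6, derive small(item1), stale(item1).
Round 2 — r10, derive large(item1).
Round 3 — r1, derive visible(x).
Fixed point reached. wooden(x) is concluded only by r8; r8 needs closed(x) (never derived).

no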